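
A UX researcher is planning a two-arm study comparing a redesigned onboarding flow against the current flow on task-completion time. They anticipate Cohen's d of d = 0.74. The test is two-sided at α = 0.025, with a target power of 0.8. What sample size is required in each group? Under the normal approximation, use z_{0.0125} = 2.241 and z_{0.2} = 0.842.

n = 35 per group

For two independent groups with equal n: n = 2·((z_{α/2} + z_β) / d)².
z_{α/2} + z_β = 2.241 + 0.842 = 3.083.
n = 2 × (3.083 / 0.74)² = 2 × 4.166² = 2 × 17.36 = 34.7.
Round up to the next whole participant.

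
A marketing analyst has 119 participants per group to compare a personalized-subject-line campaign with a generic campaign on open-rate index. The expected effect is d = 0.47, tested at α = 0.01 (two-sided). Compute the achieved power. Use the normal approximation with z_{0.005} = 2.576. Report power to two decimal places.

power ≈ 0.85

For two equal groups, power = Φ(d·√(n/2) − z_{α/2}).
d·√(n/2) = 0.47 × √(119/2) = 0.47 × 7.714 = 3.625.
z_β = 3.625 − 2.576 = 1.049.
Power = Φ(1.049) = 0.853.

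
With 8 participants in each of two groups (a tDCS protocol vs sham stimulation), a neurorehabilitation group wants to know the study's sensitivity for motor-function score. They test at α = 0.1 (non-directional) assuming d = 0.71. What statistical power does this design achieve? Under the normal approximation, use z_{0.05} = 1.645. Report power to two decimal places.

For two equal groups, power = Φ(d·√(n/2) − z_{α/2}).
d·√(n/2) = 0.71 × √(8/2) = 0.71 × 2.000 = 1.420.
z_β = 1.420 − 1.645 = -0.225.
Power = Φ(-0.225) = 0.411.

power ≈ 0.41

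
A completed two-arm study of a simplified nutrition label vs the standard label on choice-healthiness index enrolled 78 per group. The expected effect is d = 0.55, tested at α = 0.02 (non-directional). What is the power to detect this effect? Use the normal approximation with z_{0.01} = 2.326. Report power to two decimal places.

For two equal groups, power = Φ(d·√(n/2) − z_{α/2}).
d·√(n/2) = 0.55 × √(78/2) = 0.55 × 6.245 = 3.435.
z_β = 3.435 − 2.326 = 1.109.
Power = Φ(1.109) = 0.866.

power ≈ 0.87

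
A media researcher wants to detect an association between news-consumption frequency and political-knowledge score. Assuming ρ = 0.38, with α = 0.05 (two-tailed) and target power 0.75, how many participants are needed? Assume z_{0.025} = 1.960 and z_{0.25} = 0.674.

Fisher's z: C = ½·ln((1+r)/(1−r)) = ½·ln(2.2258) = 0.4001.
n = ((z_{α/2} + z_β)/C)² + 3.
(1.960 + 0.674) / 0.4001 = 2.634 / 0.4001 = 6.583.
n = 6.583² + 3 = 43.34 + 3 = 46.3.
Round up.

n = 47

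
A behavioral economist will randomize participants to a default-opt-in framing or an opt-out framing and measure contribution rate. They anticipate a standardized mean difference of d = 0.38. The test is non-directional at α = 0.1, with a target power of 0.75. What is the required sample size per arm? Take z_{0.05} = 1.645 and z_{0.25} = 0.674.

n = 75 per group

For two independent groups with equal n: n = 2·((z_{α/2} + z_β) / d)².
z_{α/2} + z_β = 1.645 + 0.674 = 2.319.
n = 2 × (2.319 / 0.38)² = 2 × 6.103² = 2 × 37.24 = 74.5.
Round up to the next whole participant.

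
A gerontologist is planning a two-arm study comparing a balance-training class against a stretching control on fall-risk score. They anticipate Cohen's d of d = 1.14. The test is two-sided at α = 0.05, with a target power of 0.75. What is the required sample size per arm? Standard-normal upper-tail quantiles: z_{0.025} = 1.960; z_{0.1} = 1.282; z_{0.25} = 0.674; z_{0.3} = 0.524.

For two independent groups with equal n: n = 2·((z_{α/2} + z_β) / d)².
z_{α/2} + z_β = 1.960 + 0.674 = 2.634.
n = 2 × (2.634 / 1.14)² = 2 × 2.311² = 2 × 5.34 = 10.7.
Round up to the next whole participant.

n = 11 per group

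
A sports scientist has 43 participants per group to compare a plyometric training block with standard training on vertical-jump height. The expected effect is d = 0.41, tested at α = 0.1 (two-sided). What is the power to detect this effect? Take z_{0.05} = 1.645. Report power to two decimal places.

For two equal groups, power = Φ(d·√(n/2) − z_{α/2}).
d·√(n/2) = 0.41 × √(43/2) = 0.41 × 4.637 = 1.901.
z_β = 1.901 − 1.645 = 0.256.
Power = Φ(0.256) = 0.601.

power ≈ 0.60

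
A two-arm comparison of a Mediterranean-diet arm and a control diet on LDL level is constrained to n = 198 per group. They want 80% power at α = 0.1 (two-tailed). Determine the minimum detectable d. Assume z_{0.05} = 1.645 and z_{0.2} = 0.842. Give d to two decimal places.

For two independent groups of n = 198 each: d_min = (z_{α/2} + z_β)·√(2/n).
z-sum = 1.645 + 0.842 = 2.487.
d_min = 2.487 × √(2/198) = 2.487 × 0.1005 = 0.250.

d_min ≈ 0.25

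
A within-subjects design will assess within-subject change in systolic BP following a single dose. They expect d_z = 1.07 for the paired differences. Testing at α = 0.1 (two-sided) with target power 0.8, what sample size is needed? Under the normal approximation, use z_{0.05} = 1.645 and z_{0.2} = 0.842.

n = 6 pairs

For a paired (one-sample on differences) test: n = ((z_{α/2} + z_β) / d)².
z_{α/2} + z_β = 1.645 + 0.842 = 2.487.
n = (2.487 / 1.07)² = 2.324² = 5.40.
Round up.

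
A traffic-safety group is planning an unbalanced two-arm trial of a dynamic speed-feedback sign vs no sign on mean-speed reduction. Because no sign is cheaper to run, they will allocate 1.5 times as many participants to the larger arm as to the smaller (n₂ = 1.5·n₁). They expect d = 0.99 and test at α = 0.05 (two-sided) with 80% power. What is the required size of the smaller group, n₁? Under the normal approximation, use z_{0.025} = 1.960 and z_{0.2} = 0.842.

n₁ = 14

With allocation ratio k = n₂/n₁ = 1.5, Var(x̄₁−x̄₂) = σ²(1/n₁ + 1/(k·n₁)) = σ²·(k+1)/(k·n₁).
So n₁ = (1 + 1/k)·((z_{α/2} + z_β)/d)² = 1.667 × (2.802/0.99)².
n₁ = 1.667 × 8.01 = 13.4.
Round up: n₁ = 14, giving n₂ = 1.5 × 14 = 21.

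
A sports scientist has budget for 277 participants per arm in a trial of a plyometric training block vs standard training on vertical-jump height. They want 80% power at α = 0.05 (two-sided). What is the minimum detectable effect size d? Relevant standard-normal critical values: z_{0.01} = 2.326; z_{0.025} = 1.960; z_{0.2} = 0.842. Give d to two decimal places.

d_min ≈ 0.24

For two independent groups of n = 277 each: d_min = (z_{α/2} + z_β)·√(2/n).
z-sum = 1.960 + 0.842 = 2.802.
d_min = 2.802 × √(2/277) = 2.802 × 0.0850 = 0.238.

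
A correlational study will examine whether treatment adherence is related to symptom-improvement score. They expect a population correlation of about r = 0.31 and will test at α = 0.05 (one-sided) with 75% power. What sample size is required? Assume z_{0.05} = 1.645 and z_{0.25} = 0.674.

n = 56

Fisher's z: C = ½·ln((1+r)/(1−r)) = ½·ln(1.8986) = 0.3205.
n = ((z_{α} + z_β)/C)² + 3.
(1.645 + 0.674) / 0.3205 = 2.319 / 0.3205 = 7.236.
n = 7.236² + 3 = 52.35 + 3 = 55.4.
Round up.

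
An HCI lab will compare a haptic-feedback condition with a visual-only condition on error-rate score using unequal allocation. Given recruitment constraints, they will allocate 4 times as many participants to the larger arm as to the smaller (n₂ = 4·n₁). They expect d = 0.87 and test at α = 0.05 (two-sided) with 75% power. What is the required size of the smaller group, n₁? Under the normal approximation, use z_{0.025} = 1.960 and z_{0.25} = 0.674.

With allocation ratio k = n₂/n₁ = 4, Var(x̄₁−x̄₂) = σ²(1/n₁ + 1/(k·n₁)) = σ²·(k+1)/(k·n₁).
So n₁ = (1 + 1/k)·((z_{α/2} + z_β)/d)² = 1.250 × (2.634/0.87)².
n₁ = 1.250 × 9.17 = 11.5.
Round up: n₁ = 12, giving n₂ = 4 × 12 = 48.

n₁ = 12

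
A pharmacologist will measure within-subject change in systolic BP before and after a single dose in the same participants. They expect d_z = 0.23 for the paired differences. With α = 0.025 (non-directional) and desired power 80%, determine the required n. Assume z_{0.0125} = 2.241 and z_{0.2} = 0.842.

For a paired (one-sample on differences) test: n = ((z_{α/2} + z_β) / d)².
z_{α/2} + z_β = 2.241 + 0.842 = 3.083.
n = (3.083 / 0.23)² = 13.404² = 179.68.
Round up.

n = 180 pairs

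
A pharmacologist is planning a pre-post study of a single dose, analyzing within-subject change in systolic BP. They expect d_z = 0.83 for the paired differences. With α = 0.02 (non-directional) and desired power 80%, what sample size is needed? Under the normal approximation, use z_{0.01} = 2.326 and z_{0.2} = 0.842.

n = 15 pairs

For a paired (one-sample on differences) test: n = ((z_{α/2} + z_β) / d)².
z_{α/2} + z_β = 2.326 + 0.842 = 3.168.
n = (3.168 / 0.83)² = 3.817² = 14.57.
Round up.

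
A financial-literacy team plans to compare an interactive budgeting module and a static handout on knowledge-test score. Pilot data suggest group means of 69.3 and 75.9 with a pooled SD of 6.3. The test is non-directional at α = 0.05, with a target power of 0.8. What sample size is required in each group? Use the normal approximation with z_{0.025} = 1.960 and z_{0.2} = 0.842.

Cohen's d = |M₁ − M₂| / SD_pooled = |69.3 − 75.9| / 6.3 = 6.6 / 6.3 = 1.048.
For two independent groups with equal n: n = 2·((z_{α/2} + z_β) / d)².
z_{α/2} + z_β = 1.960 + 0.842 = 2.802.
n = 2 × (2.802 / 1.048)² = 2 × 2.674² = 2 × 7.15 = 14.3.
Round up to the next whole participant.

n = 15 per group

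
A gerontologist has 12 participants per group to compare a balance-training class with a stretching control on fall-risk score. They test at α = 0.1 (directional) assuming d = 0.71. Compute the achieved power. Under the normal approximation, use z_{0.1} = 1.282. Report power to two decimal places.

power ≈ 0.68

For two equal groups, power = Φ(d·√(n/2) − z_{α}).
d·√(n/2) = 0.71 × √(12/2) = 0.71 × 2.449 = 1.739.
z_β = 1.739 − 1.282 = 0.457.
Power = Φ(0.457) = 0.676.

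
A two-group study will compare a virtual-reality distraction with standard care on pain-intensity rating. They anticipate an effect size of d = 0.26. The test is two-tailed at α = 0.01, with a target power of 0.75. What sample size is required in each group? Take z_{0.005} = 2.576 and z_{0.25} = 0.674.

For two independent groups with equal n: n = 2·((z_{α/2} + z_β) / d)².
z_{α/2} + z_β = 2.576 + 0.674 = 3.250.
n = 2 × (3.250 / 0.26)² = 2 × 12.500² = 2 × 156.25 = 312.5.
Round up to the next whole participant.

n = 313 per group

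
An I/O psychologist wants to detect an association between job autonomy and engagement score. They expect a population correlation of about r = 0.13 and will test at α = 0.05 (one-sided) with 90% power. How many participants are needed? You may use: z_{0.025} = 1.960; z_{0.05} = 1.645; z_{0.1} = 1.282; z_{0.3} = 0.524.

Fisher's z: C = ½·ln((1+r)/(1−r)) = ½·ln(1.2989) = 0.1307.
n = ((z_{α} + z_β)/C)² + 3.
(1.645 + 1.282) / 0.1307 = 2.927 / 0.1307 = 22.395.
n = 22.395² + 3 = 501.53 + 3 = 504.5.
Round up.

n = 505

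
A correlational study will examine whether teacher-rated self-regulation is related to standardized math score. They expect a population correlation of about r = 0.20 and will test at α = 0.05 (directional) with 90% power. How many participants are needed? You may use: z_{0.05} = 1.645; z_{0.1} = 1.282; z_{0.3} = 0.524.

Fisher's z: C = ½·ln((1+r)/(1−r)) = ½·ln(1.5000) = 0.2027.
n = ((z_{α} + z_β)/C)² + 3.
(1.645 + 1.282) / 0.2027 = 2.927 / 0.2027 = 14.440.
n = 14.440² + 3 = 208.52 + 3 = 211.5.
Round up.

n = 212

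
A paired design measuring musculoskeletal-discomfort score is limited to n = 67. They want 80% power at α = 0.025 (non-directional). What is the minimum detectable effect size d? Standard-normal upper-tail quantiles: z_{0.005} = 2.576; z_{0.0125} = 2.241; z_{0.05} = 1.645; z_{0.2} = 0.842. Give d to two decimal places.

For a single sample (or paired design) of n = 67: d_min = (z_{α/2} + z_β)/√n.
z-sum = 2.241 + 0.842 = 3.083.
d_min = 3.083 / √67 = 3.083 / 8.185 = 0.377.

d_min ≈ 0.38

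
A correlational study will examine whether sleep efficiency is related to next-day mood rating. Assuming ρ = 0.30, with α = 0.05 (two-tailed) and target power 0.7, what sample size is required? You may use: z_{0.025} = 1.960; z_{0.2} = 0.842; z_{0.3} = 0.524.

n = 68

Fisher's z: C = ½·ln((1+r)/(1−r)) = ½·ln(1.8571) = 0.3095.
n = ((z_{α/2} + z_β)/C)² + 3.
(1.960 + 0.524) / 0.3095 = 2.484 / 0.3095 = 8.026.
n = 8.026² + 3 = 64.41 + 3 = 67.4.
Round up.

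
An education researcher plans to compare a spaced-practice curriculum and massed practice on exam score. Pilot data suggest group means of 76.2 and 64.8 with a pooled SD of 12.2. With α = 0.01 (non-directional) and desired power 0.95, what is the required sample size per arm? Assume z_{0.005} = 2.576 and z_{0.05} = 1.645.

Cohen's d = |M₁ − M₂| / SD_pooled = |76.2 − 64.8| / 12.2 = 11.4 / 12.2 = 0.934.
For two independent groups with equal n: n = 2·((z_{α/2} + z_β) / d)².
z_{α/2} + z_β = 2.576 + 1.645 = 4.221.
n = 2 × (4.221 / 0.934)² = 2 × 4.519² = 2 × 20.42 = 40.8.
Round up to the next whole participant.

n = 41 per group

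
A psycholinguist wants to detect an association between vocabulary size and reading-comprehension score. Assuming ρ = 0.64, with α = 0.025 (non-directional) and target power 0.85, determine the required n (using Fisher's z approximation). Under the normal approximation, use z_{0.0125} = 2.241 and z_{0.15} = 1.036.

Fisher's z: C = ½·ln((1+r)/(1−r)) = ½·ln(4.5556) = 0.7582.
n = ((z_{α/2} + z_β)/C)² + 3.
(2.241 + 1.036) / 0.7582 = 3.277 / 0.7582 = 4.322.
n = 4.322² + 3 = 18.68 + 3 = 21.7.
Round up.

n = 22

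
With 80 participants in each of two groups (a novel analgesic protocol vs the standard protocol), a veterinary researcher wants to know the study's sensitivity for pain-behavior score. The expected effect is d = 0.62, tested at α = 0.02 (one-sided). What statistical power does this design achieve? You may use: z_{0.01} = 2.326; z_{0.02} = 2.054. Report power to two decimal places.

power ≈ 0.97

For two equal groups, power = Φ(d·√(n/2) − z_{α}).
d·√(n/2) = 0.62 × √(80/2) = 0.62 × 6.325 = 3.921.
z_β = 3.921 − 2.054 = 1.867.
Power = Φ(1.867) = 0.969.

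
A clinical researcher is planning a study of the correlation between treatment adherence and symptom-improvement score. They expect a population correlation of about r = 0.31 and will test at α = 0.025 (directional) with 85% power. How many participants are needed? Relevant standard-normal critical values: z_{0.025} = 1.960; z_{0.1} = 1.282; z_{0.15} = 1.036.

n = 91

Fisher's z: C = ½·ln((1+r)/(1−r)) = ½·ln(1.8986) = 0.3205.
n = ((z_{α} + z_β)/C)² + 3.
(1.960 + 1.036) / 0.3205 = 2.996 / 0.3205 = 9.348.
n = 9.348² + 3 = 87.38 + 3 = 90.4.
Round up.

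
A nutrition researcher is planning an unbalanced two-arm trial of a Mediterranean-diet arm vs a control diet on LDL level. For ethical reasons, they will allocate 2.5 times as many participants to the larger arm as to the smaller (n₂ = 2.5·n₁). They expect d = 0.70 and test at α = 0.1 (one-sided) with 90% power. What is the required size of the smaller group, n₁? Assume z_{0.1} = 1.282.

n₁ = 19

With allocation ratio k = n₂/n₁ = 2.5, Var(x̄₁−x̄₂) = σ²(1/n₁ + 1/(k·n₁)) = σ²·(k+1)/(k·n₁).
So n₁ = (1 + 1/k)·((z_{α} + z_β)/d)² = 1.400 × (2.564/0.70)².
n₁ = 1.400 × 13.42 = 18.8.
Round up: n₁ = 19, giving n₂ = ⌈2.5 × 19⌉ = ⌈47.5⌉ = 48.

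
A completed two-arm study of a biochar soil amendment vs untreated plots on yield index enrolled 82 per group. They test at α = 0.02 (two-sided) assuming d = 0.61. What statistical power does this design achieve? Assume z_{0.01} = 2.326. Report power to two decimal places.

For two equal groups, power = Φ(d·√(n/2) − z_{α/2}).
d·√(n/2) = 0.61 × √(82/2) = 0.61 × 6.403 = 3.906.
z_β = 3.906 − 2.326 = 1.580.
Power = Φ(1.580) = 0.943.

power ≈ 0.94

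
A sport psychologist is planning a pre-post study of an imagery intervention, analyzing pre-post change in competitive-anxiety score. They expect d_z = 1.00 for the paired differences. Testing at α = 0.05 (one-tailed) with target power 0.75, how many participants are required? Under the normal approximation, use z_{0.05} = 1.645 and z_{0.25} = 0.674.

For a paired (one-sample on differences) test: n = ((z_{α} + z_β) / d)².
z_{α} + z_β = 1.645 + 0.674 = 2.319.
n = (2.319 / 1.00)² = 2.319² = 5.38.
Round up.

n = 6 pairs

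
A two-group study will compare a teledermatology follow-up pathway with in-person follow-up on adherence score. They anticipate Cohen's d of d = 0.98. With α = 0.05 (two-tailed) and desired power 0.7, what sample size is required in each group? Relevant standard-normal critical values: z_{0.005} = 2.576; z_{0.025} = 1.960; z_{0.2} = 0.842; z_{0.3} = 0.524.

For two independent groups with equal n: n = 2·((z_{α/2} + z_β) / d)².
z_{α/2} + z_β = 1.960 + 0.524 = 2.484.
n = 2 × (2.484 / 0.98)² = 2 × 2.535² = 2 × 6.42 = 12.8.
Round up to the next whole participant.

n = 13 per group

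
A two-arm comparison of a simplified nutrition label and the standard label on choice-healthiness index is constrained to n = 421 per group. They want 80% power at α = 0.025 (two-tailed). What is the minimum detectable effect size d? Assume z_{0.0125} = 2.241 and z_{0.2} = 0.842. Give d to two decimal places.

d_min ≈ 0.21

For two independent groups of n = 421 each: d_min = (z_{α/2} + z_β)·√(2/n).
z-sum = 2.241 + 0.842 = 3.083.
d_min = 3.083 × √(2/421) = 3.083 × 0.0689 = 0.212.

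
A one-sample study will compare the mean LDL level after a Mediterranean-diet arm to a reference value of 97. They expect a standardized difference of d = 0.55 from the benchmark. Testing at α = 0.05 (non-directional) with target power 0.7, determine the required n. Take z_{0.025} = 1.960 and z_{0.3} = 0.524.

For a one-sample test: n = ((z_{α/2} + z_β) / d)².
z_{α/2} + z_β = 1.960 + 0.524 = 2.484.
n = (2.484 / 0.55)² = 4.516² = 20.40.
Round up.

n = 21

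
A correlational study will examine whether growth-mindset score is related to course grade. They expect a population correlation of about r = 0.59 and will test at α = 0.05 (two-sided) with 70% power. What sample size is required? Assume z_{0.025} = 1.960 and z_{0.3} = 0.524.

Fisher's z: C = ½·ln((1+r)/(1−r)) = ½·ln(3.8780) = 0.6777.
n = ((z_{α/2} + z_β)/C)² + 3.
(1.960 + 0.524) / 0.6777 = 2.484 / 0.6777 = 3.665.
n = 3.665² + 3 = 13.43 + 3 = 16.4.
Round up.

n = 17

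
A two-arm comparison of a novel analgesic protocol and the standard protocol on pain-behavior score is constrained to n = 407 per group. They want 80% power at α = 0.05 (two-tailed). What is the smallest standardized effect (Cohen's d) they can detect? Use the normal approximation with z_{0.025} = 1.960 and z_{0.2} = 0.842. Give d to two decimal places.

d_min ≈ 0.20

For two independent groups of n = 407 each: d_min = (z_{α/2} + z_β)·√(2/n).
z-sum = 1.960 + 0.842 = 2.802.
d_min = 2.802 × √(2/407) = 2.802 × 0.0701 = 0.196.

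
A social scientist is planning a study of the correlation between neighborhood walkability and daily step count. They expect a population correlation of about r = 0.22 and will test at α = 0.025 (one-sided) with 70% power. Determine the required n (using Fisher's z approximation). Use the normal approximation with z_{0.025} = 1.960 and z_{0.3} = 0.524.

n = 127

Fisher's z: C = ½·ln((1+r)/(1−r)) = ½·ln(1.5641) = 0.2237.
n = ((z_{α} + z_β)/C)² + 3.
(1.960 + 0.524) / 0.2237 = 2.484 / 0.2237 = 11.104.
n = 11.104² + 3 = 123.30 + 3 = 126.3.
Round up.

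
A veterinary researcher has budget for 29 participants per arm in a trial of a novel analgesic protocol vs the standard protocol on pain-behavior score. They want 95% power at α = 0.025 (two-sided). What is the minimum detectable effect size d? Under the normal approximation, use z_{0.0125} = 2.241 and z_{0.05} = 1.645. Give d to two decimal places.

d_min ≈ 1.02

For two independent groups of n = 29 each: d_min = (z_{α/2} + z_β)·√(2/n).
z-sum = 2.241 + 1.645 = 3.886.
d_min = 3.886 × √(2/29) = 3.886 × 0.2626 = 1.021.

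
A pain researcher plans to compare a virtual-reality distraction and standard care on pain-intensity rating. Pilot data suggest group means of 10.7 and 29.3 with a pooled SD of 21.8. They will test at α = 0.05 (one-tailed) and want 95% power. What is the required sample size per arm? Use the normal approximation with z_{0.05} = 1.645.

n = 30 per group

Cohen's d = |M₁ − M₂| / SD_pooled = |10.7 − 29.3| / 21.8 = 18.6 / 21.8 = 0.853.
For two independent groups with equal n: n = 2·((z_{α} + z_β) / d)².
z_{α} + z_β = 1.645 + 1.645 = 3.290.
n = 2 × (3.290 / 0.853)² = 2 × 3.857² = 2 × 14.88 = 29.8.
Round up to the next whole participant.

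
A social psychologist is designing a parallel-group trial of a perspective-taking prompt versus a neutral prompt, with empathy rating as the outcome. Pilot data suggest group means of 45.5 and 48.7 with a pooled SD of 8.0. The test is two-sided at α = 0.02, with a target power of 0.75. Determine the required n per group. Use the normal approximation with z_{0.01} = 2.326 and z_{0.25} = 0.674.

n = 113 per group

Cohen's d = |M₁ − M₂| / SD_pooled = |45.5 − 48.7| / 8.0 = 3.2 / 8.0 = 0.400.
For two independent groups with equal n: n = 2·((z_{α/2} + z_β) / d)².
z_{α/2} + z_β = 2.326 + 0.674 = 3.000.
n = 2 × (3.000 / 0.400)² = 2 × 7.500² = 2 × 56.25 = 112.5.
Round up to the next whole participant.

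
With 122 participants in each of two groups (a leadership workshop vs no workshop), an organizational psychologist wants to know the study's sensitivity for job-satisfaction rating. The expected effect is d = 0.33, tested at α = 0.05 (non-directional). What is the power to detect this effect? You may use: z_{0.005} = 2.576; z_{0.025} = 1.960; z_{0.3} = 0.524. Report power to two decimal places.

power ≈ 0.73

For two equal groups, power = Φ(d·√(n/2) − z_{α/2}).
d·√(n/2) = 0.33 × √(122/2) = 0.33 × 7.810 = 2.577.
z_β = 2.577 − 1.960 = 0.617.
Power = Φ(0.617) = 0.732.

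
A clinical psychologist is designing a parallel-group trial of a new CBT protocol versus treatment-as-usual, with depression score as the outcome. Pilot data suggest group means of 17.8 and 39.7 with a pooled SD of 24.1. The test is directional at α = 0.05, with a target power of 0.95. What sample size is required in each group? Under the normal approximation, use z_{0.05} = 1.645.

n = 27 per group

Cohen's d = |M₁ − M₂| / SD_pooled = |17.8 − 39.7| / 24.1 = 21.9 / 24.1 = 0.909.
For two independent groups with equal n: n = 2·((z_{α} + z_β) / d)².
z_{α} + z_β = 1.645 + 1.645 = 3.290.
n = 2 × (3.290 / 0.909)² = 2 × 3.619² = 2 × 13.10 = 26.2.
Round up to the next whole participant.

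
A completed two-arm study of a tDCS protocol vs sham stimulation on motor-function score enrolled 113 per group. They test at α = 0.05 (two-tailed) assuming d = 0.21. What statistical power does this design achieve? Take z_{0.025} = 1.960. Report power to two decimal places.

power ≈ 0.35

For two equal groups, power = Φ(d·√(n/2) − z_{α/2}).
d·√(n/2) = 0.21 × √(113/2) = 0.21 × 7.517 = 1.578.
z_β = 1.578 − 1.960 = -0.382.
Power = Φ(-0.382) = 0.351.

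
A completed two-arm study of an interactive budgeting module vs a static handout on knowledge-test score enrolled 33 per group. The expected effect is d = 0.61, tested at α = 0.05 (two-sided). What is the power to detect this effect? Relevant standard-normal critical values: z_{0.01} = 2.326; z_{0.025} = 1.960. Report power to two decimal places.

For two equal groups, power = Φ(d·√(n/2) − z_{α/2}).
d·√(n/2) = 0.61 × √(33/2) = 0.61 × 4.062 = 2.478.
z_β = 2.478 − 1.960 = 0.518.
Power = Φ(0.518) = 0.698.

power ≈ 0.70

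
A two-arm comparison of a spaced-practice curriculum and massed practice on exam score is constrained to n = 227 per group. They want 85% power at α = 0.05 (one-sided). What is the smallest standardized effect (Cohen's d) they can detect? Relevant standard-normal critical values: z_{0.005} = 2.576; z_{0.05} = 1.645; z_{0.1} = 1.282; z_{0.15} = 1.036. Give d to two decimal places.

For two independent groups of n = 227 each: d_min = (z_{α} + z_β)·√(2/n).
z-sum = 1.645 + 1.036 = 2.681.
d_min = 2.681 × √(2/227) = 2.681 × 0.0939 = 0.252.

d_min ≈ 0.25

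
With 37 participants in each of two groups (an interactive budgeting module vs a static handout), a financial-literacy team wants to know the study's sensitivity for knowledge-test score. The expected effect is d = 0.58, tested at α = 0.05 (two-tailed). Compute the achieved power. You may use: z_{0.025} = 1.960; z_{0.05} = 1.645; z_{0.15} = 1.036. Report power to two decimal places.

For two equal groups, power = Φ(d·√(n/2) − z_{α/2}).
d·√(n/2) = 0.58 × √(37/2) = 0.58 × 4.301 = 2.495.
z_β = 2.495 − 1.960 = 0.535.
Power = Φ(0.535) = 0.704.

power ≈ 0.70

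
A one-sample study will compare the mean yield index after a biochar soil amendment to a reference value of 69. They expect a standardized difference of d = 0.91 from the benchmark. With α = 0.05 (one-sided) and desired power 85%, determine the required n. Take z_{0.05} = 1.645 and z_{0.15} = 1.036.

n = 9

For a one-sample test: n = ((z_{α} + z_β) / d)².
z_{α} + z_β = 1.645 + 1.036 = 2.681.
n = (2.681 / 0.91)² = 2.946² = 8.68.
Round up.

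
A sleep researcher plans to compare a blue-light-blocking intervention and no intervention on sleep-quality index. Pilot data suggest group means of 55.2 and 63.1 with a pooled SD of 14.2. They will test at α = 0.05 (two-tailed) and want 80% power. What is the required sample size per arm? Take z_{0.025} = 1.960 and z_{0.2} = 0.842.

n = 51 per group

Cohen's d = |M₁ − M₂| / SD_pooled = |55.2 − 63.1| / 14.2 = 7.9 / 14.2 = 0.556.
For two independent groups with equal n: n = 2·((z_{α/2} + z_β) / d)².
z_{α/2} + z_β = 1.960 + 0.842 = 2.802.
n = 2 × (2.802 / 0.556)² = 2 × 5.040² = 2 × 25.40 = 50.8.
Round up to the next whole participant.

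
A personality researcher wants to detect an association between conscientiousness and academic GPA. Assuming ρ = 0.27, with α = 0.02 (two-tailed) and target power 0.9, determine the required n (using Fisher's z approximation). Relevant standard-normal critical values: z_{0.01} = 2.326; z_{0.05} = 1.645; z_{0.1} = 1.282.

n = 173

Fisher's z: C = ½·ln((1+r)/(1−r)) = ½·ln(1.7397) = 0.2769.
n = ((z_{α/2} + z_β)/C)² + 3.
(2.326 + 1.282) / 0.2769 = 3.608 / 0.2769 = 13.030.
n = 13.030² + 3 = 169.78 + 3 = 172.8.
Round up.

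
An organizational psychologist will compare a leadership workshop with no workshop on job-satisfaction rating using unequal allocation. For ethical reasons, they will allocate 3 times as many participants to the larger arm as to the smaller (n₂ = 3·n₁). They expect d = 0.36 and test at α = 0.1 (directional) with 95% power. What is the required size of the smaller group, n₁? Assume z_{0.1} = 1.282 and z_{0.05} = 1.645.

n₁ = 89

With allocation ratio k = n₂/n₁ = 3, Var(x̄₁−x̄₂) = σ²(1/n₁ + 1/(k·n₁)) = σ²·(k+1)/(k·n₁).
So n₁ = (1 + 1/k)·((z_{α} + z_β)/d)² = 1.333 × (2.927/0.36)².
n₁ = 1.333 × 66.11 = 88.1.
Round up: n₁ = 89, giving n₂ = 3 × 89 = 267.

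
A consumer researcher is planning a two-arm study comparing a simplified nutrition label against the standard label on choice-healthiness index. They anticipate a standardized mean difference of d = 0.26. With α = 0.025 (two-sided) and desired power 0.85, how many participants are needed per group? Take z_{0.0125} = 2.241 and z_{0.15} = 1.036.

For two independent groups with equal n: n = 2·((z_{α/2} + z_β) / d)².
z_{α/2} + z_β = 2.241 + 1.036 = 3.277.
n = 2 × (3.277 / 0.26)² = 2 × 12.604² = 2 × 158.86 = 317.7.
Round up to the next whole participant.

n = 318 per group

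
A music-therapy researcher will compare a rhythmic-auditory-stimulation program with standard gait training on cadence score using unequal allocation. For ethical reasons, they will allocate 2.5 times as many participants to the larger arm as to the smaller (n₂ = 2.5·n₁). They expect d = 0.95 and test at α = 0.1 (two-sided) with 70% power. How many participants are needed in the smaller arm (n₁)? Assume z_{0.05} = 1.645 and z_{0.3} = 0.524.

n₁ = 8

With allocation ratio k = n₂/n₁ = 2.5, Var(x̄₁−x̄₂) = σ²(1/n₁ + 1/(k·n₁)) = σ²·(k+1)/(k·n₁).
So n₁ = (1 + 1/k)·((z_{α/2} + z_β)/d)² = 1.400 × (2.169/0.95)².
n₁ = 1.400 × 5.21 = 7.3.
Round up: n₁ = 8, giving n₂ = 2.5 × 8 = 20.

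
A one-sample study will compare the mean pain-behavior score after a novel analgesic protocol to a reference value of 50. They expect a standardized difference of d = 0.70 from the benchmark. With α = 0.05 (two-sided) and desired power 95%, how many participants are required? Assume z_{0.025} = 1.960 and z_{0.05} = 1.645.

For a one-sample test: n = ((z_{α/2} + z_β) / d)².
z_{α/2} + z_β = 1.960 + 1.645 = 3.605.
n = (3.605 / 0.70)² = 5.150² = 26.52.
Round up.

n = 27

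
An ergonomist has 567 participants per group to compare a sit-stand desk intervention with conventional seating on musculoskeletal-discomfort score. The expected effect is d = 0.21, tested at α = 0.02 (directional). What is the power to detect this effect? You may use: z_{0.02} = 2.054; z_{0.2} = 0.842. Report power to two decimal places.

power ≈ 0.93

For two equal groups, power = Φ(d·√(n/2) − z_{α}).
d·√(n/2) = 0.21 × √(567/2) = 0.21 × 16.837 = 3.536.
z_β = 3.536 − 2.054 = 1.482.
Power = Φ(1.482) = 0.931.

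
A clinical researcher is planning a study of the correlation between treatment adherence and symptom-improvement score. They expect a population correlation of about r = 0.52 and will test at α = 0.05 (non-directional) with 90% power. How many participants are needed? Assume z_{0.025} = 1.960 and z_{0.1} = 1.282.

n = 35

Fisher's z: C = ½·ln((1+r)/(1−r)) = ½·ln(3.1667) = 0.5763.
n = ((z_{α/2} + z_β)/C)² + 3.
(1.960 + 1.282) / 0.5763 = 3.242 / 0.5763 = 5.626.
n = 5.626² + 3 = 31.65 + 3 = 34.6.
Round up.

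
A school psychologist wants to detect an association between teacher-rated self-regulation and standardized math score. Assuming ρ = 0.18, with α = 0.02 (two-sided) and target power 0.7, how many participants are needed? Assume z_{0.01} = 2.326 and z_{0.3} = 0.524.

Fisher's z: C = ½·ln((1+r)/(1−r)) = ½·ln(1.4390) = 0.1820.
n = ((z_{α/2} + z_β)/C)² + 3.
(2.326 + 0.524) / 0.1820 = 2.850 / 0.1820 = 15.659.
n = 15.659² + 3 = 245.21 + 3 = 248.2.
Round up.

n = 249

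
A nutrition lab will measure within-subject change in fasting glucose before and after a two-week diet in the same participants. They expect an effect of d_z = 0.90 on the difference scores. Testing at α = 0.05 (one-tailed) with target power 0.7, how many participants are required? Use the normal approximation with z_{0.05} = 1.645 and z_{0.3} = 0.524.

For a paired (one-sample on differences) test: n = ((z_{α} + z_β) / d)².
z_{α} + z_β = 1.645 + 0.524 = 2.169.
n = (2.169 / 0.90)² = 2.410² = 5.81.
Round up.

n = 6 pairs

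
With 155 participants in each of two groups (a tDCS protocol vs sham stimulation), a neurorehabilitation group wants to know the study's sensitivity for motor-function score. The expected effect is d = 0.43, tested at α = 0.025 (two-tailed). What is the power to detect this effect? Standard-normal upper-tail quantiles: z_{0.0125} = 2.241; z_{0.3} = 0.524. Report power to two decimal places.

For two equal groups, power = Φ(d·√(n/2) − z_{α/2}).
d·√(n/2) = 0.43 × √(155/2) = 0.43 × 8.803 = 3.785.
z_β = 3.785 − 2.241 = 1.544.
Power = Φ(1.544) = 0.939.

power ≈ 0.94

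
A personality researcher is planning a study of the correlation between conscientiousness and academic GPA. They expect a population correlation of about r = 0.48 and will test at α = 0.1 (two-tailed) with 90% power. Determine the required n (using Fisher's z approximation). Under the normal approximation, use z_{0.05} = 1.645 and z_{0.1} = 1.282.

n = 35

Fisher's z: C = ½·ln((1+r)/(1−r)) = ½·ln(2.8462) = 0.5230.
n = ((z_{α/2} + z_β)/C)² + 3.
(1.645 + 1.282) / 0.5230 = 2.927 / 0.5230 = 5.597.
n = 5.597² + 3 = 31.32 + 3 = 34.3.
Round up.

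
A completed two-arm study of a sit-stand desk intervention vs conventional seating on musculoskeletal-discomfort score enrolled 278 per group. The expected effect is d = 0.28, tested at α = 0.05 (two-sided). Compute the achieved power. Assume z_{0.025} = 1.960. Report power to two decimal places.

For two equal groups, power = Φ(d·√(n/2) − z_{α/2}).
d·√(n/2) = 0.28 × √(278/2) = 0.28 × 11.790 = 3.301.
z_β = 3.301 − 1.960 = 1.341.
Power = Φ(1.341) = 0.910.

power ≈ 0.91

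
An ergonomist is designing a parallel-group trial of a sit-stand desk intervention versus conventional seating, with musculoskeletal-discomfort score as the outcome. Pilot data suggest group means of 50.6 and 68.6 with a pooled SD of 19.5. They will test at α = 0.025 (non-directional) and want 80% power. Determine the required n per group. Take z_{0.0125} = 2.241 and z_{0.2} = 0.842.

n = 23 per group

Cohen's d = |M₁ − M₂| / SD_pooled = |50.6 − 68.6| / 19.5 = 18.0 / 19.5 = 0.923.
For two independent groups with equal n: n = 2·((z_{α/2} + z_β) / d)².
z_{α/2} + z_β = 2.241 + 0.842 = 3.083.
n = 2 × (3.083 / 0.923)² = 2 × 3.340² = 2 × 11.16 = 22.3.
Round up to the next whole participant.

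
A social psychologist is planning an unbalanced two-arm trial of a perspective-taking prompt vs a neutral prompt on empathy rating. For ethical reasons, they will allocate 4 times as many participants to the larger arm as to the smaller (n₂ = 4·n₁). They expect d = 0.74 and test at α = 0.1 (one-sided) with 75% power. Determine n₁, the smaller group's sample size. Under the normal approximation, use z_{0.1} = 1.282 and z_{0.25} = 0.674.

With allocation ratio k = n₂/n₁ = 4, Var(x̄₁−x̄₂) = σ²(1/n₁ + 1/(k·n₁)) = σ²·(k+1)/(k·n₁).
So n₁ = (1 + 1/k)·((z_{α} + z_β)/d)² = 1.250 × (1.956/0.74)².
n₁ = 1.250 × 6.99 = 8.7.
Round up: n₁ = 9, giving n₂ = 4 × 9 = 36.

n₁ = 9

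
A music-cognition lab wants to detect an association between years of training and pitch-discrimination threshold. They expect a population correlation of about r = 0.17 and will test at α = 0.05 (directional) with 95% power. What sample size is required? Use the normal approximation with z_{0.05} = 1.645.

Fisher's z: C = ½·ln((1+r)/(1−r)) = ½·ln(1.4096) = 0.1717.
n = ((z_{α} + z_β)/C)² + 3.
(1.645 + 1.645) / 0.1717 = 3.290 / 0.1717 = 19.161.
n = 19.161² + 3 = 367.16 + 3 = 370.2.
Round up.

n = 371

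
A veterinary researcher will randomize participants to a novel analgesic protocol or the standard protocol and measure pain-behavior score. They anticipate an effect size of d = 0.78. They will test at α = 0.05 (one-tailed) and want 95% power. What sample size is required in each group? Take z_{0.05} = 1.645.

n = 36 per group

For two independent groups with equal n: n = 2·((z_{α} + z_β) / d)².
z_{α} + z_β = 1.645 + 1.645 = 3.290.
n = 2 × (3.290 / 0.78)² = 2 × 4.218² = 2 × 17.79 = 35.6.
Round up to the next whole participant.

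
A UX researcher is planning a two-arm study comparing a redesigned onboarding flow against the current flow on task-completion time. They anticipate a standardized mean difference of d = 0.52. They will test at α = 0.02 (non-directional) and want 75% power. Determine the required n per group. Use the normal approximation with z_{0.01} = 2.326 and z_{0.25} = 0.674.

n = 67 per group

For two independent groups with equal n: n = 2·((z_{α/2} + z_β) / d)².
z_{α/2} + z_β = 2.326 + 0.674 = 3.000.
n = 2 × (3.000 / 0.52)² = 2 × 5.769² = 2 × 33.28 = 66.6.
Round up to the next whole participant.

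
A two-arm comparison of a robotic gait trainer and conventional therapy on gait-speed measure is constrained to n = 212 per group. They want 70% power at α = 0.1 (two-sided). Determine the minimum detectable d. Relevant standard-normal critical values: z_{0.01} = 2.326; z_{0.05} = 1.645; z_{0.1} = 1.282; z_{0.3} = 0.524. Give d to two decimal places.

For two independent groups of n = 212 each: d_min = (z_{α/2} + z_β)·√(2/n).
z-sum = 1.645 + 0.524 = 2.169.
d_min = 2.169 × √(2/212) = 2.169 × 0.0971 = 0.211.

d_min ≈ 0.21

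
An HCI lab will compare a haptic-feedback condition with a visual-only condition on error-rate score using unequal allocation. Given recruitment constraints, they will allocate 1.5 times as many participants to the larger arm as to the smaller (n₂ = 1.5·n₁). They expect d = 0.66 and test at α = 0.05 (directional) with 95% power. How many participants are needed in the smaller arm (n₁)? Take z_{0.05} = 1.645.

With allocation ratio k = n₂/n₁ = 1.5, Var(x̄₁−x̄₂) = σ²(1/n₁ + 1/(k·n₁)) = σ²·(k+1)/(k·n₁).
So n₁ = (1 + 1/k)·((z_{α} + z_β)/d)² = 1.667 × (3.290/0.66)².
n₁ = 1.667 × 24.85 = 41.4.
Round up: n₁ = 42, giving n₂ = 1.5 × 42 = 63.

n₁ = 42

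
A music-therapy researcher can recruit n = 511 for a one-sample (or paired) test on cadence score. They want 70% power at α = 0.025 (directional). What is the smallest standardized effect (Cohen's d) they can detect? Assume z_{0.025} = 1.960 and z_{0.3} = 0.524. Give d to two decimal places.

d_min ≈ 0.11

For a single sample (or paired design) of n = 511: d_min = (z_{α} + z_β)/√n.
z-sum = 1.960 + 0.524 = 2.484.
d_min = 2.484 / √511 = 2.484 / 22.605 = 0.110.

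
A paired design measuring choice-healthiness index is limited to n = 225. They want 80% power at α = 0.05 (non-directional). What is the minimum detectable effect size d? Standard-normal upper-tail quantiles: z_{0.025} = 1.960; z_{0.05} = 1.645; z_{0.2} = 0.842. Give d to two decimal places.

For a single sample (or paired design) of n = 225: d_min = (z_{α/2} + z_β)/√n.
z-sum = 1.960 + 0.842 = 2.802.
d_min = 2.802 / √225 = 2.802 / 15.000 = 0.187.

d_min ≈ 0.19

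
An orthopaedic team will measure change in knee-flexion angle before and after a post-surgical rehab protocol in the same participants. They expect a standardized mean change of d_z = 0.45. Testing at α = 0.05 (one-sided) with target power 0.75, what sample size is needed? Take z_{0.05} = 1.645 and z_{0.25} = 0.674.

n = 27 pairs

For a paired (one-sample on differences) test: n = ((z_{α} + z_β) / d)².
z_{α} + z_β = 1.645 + 0.674 = 2.319.
n = (2.319 / 0.45)² = 5.153² = 26.56.
Round up.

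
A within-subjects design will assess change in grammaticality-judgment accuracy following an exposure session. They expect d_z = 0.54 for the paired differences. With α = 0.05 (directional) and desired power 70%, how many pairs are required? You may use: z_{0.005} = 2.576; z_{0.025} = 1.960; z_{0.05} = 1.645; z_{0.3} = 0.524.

For a paired (one-sample on differences) test: n = ((z_{α} + z_β) / d)².
z_{α} + z_β = 1.645 + 0.524 = 2.169.
n = (2.169 / 0.54)² = 4.017² = 16.13.
Round up.

n = 17 pairs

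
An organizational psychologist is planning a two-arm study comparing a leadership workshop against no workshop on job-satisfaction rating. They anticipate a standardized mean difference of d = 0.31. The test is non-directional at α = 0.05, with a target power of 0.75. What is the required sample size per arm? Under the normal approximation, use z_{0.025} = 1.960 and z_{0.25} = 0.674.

For two independent groups with equal n: n = 2·((z_{α/2} + z_β) / d)².
z_{α/2} + z_β = 1.960 + 0.674 = 2.634.
n = 2 × (2.634 / 0.31)² = 2 × 8.497² = 2 × 72.20 = 144.4.
Round up to the next whole participant.

n = 145 per group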